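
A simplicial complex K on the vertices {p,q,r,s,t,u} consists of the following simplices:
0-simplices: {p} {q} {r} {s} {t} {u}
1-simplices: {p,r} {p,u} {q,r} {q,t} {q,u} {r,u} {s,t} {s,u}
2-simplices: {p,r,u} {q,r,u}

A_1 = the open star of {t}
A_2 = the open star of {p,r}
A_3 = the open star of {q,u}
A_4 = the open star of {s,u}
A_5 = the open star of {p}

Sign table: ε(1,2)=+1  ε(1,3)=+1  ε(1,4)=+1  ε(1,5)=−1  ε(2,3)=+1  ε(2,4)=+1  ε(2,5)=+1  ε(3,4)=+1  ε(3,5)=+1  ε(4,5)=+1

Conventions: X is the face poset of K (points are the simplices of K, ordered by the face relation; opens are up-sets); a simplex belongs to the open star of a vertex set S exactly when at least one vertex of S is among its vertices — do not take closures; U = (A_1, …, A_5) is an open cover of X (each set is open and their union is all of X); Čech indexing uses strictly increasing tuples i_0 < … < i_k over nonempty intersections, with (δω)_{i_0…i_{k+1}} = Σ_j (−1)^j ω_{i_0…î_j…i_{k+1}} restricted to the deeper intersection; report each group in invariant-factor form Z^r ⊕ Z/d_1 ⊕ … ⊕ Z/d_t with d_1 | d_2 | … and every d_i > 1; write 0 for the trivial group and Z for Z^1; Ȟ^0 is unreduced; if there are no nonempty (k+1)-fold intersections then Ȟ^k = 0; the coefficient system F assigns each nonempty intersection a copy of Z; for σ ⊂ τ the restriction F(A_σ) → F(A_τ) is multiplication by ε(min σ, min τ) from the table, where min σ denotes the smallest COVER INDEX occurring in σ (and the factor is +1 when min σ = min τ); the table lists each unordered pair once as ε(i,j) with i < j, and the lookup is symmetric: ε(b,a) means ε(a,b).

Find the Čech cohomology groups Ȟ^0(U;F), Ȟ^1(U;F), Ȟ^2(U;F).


nonempty overlaps:
  A1={{t},{q,t},{s,t}} A2={{p},{r},{p,r},{p,u},{q,r},{r,u},{p,r,u},{q,r,u}} A3={{q},{u},{p,u},{q,r},{q,t},{q,u},{r,u},{s,u},{p,r,u},{q,r,u}} A4={{s},{u},{p,u},{q,u},{r,u},{s,t},{s,u},{p,r,u},{q,r,u}} A5={{p},{p,r},{p,u},{p,r,u}}
  A13={{q,t}} A14={{s,t}} A23={{p,u},{q,r},{r,u},{p,r,u},{q,r,u}} A24={{p,u},{r,u},{p,r,u},{q,r,u}} A25={{p},{p,r},{p,u},{p,r,u}} A34={{u},{p,u},{q,u},{r,u},{s,u},{p,r,u},{q,r,u}} A35={{p,u},{p,r,u}} A45={{p,u},{p,r,u}}
  A234={{p,u},{r,u},{p,r,u},{q,r,u}} A235={{p,u},{p,r,u}} A245={{p,u},{p,r,u}} A345={{p,u},{p,r,u}}
  A2345={{p,u},{p,r,u}}
C dims 5,8,4,1; δ0: rk 4, SNF 1^4; δ1: rk 3, SNF 1^3; δ2: rk 1, SNF 1^1
degree 0: 5−4−0 = 1 → Ȟ^0 ≅ Z
degree 1: 8−3−4 = 1 → Ȟ^1 ≅ Z
degree 2: 4−1−3 = 0 → Ȟ^2 ≅ 0

Ȟ^0 ≅ Z,  Ȟ^1 ≅ Z,  Ȟ^2 ≅ 0


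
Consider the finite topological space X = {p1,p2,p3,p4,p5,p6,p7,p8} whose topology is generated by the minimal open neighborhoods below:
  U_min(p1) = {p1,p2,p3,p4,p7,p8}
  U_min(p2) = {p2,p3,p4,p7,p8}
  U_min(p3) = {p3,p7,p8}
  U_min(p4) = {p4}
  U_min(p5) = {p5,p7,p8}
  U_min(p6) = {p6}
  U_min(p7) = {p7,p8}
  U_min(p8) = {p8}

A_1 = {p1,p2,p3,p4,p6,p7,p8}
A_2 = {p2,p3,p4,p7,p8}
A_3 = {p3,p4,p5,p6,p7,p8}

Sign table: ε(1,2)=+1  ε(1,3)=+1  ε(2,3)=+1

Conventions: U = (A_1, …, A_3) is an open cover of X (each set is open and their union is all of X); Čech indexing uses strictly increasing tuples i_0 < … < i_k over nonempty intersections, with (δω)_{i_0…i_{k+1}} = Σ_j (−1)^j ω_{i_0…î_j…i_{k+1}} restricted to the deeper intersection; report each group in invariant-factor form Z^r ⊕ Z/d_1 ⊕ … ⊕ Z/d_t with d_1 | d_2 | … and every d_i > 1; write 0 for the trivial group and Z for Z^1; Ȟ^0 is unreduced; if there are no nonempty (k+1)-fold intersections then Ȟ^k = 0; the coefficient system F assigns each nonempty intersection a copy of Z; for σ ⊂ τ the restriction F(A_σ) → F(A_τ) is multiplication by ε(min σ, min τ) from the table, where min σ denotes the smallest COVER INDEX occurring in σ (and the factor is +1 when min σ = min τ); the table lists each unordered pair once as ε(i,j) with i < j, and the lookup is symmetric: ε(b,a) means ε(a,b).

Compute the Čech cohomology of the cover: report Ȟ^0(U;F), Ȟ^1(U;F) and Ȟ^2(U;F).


Ȟ^0 = Z,  Ȟ^1 = 0,  Ȟ^2 = 0

nonempty overlaps:
  A12={p2,p3,p4,p7,p8} A13={p3,p4,p6,p7,p8} A23={p3,p4,p7,p8}
  A123={p3,p4,p7,p8}
C dims 3,3,1; δ0: rk 2, SNF 1^2; δ1: rk 1, SNF 1^1
degree 0: 3−2−0 = 1 → Ȟ^0 ≅ Z
degree 1: 3−1−2 = 0 → Ȟ^1 ≅ 0
degree 2: 1−0−1 = 0 → Ȟ^2 ≅ 0


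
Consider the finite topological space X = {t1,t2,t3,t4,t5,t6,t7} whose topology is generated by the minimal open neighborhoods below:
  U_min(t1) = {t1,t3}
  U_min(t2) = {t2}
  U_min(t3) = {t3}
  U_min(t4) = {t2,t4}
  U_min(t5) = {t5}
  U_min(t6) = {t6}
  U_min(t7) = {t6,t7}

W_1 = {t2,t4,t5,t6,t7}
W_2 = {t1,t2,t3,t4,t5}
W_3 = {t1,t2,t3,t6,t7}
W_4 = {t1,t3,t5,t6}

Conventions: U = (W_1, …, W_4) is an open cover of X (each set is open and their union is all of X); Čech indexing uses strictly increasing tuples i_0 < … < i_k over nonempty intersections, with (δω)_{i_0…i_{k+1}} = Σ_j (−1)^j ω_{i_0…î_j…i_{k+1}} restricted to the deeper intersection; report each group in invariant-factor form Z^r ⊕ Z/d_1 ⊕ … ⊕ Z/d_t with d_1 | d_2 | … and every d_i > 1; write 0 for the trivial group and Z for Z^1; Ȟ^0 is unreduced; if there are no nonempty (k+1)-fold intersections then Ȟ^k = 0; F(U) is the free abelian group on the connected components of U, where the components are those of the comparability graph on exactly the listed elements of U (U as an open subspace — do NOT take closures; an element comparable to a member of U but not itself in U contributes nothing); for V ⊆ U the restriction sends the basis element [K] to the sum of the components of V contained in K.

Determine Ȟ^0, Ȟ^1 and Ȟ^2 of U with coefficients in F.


nonempty overlaps:
  W12={t2,t4,t5} W13={t2,t6,t7} W14={t5,t6} W23={t1,t2,t3} W24={t1,t3,t5} W34={t1,t3,t6}
  W123={t2} W124={t5} W134={t6} W234={t1,t3}
components per intersection:
  W1: {t2,t4} {t5} {t6,t7}
  W2: {t1,t3} {t2,t4} {t5}
  W3: {t1,t3} {t2} {t6,t7}
  W4: {t1,t3} {t5} {t6}
  W12: {t2,t4} {t5}
  W13: {t2} {t6,t7}
  W14: {t5} {t6}
  W23: {t1,t3} {t2}
  W24: {t1,t3} {t5}
  W34: {t1,t3} {t6}
  W123: {t2}
  W124: {t5}
  W134: {t6}
  W234: {t1,t3}
C dims 12,12,4; δ0: rk 8, SNF 1^8; δ1: rk 4, SNF 1^4
degree 0: 12−8−0 = 4 → Ȟ^0 ≅ Z^4
degree 1: 12−4−8 = 0 → Ȟ^1 ≅ 0
degree 2: 4−0−4 = 0 → Ȟ^2 ≅ 0

Ȟ^0 ≅ Z^4, Ȟ^1 ≅ 0, Ȟ^2 ≅ 0


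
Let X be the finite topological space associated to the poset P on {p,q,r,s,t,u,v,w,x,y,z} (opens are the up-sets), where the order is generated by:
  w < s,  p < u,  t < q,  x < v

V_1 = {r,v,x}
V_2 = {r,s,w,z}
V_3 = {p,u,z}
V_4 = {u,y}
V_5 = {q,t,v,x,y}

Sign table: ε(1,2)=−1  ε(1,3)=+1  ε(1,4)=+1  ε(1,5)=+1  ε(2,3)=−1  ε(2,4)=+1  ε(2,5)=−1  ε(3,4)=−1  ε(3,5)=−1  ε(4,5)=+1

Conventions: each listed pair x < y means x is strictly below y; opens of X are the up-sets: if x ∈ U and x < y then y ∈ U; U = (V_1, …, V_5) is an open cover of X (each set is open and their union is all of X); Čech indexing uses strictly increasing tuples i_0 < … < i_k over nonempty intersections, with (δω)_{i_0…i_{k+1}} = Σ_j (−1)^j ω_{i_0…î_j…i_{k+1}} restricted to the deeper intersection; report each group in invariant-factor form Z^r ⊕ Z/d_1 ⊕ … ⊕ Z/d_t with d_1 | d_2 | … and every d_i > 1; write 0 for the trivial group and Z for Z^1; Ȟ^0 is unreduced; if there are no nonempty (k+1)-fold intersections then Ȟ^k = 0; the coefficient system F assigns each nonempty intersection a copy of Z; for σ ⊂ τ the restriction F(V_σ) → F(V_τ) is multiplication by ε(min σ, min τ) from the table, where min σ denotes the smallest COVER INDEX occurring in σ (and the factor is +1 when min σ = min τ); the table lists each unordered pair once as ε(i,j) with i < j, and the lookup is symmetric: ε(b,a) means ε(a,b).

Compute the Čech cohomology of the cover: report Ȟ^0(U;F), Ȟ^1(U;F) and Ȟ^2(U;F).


Ȟ^0(U;F) ≅ 0, Ȟ^1(U;F) ≅ Z/2, Ȟ^2(U;F) ≅ 0

nerve simplices:
  V12={r} V15={v,x} V23={z} V34={u} V45={y}
C dims 5,5; δ0: rk 5, SNF 1^4·2
degree 0: 5−5−0 = 0 → Ȟ^0 ≅ 0
degree 1: 5−0−5 = 0 plus torsion [2] → Ȟ^1 ≅ Z/2
degree 2: 0−0−0 = 0 → Ȟ^2 ≅ 0


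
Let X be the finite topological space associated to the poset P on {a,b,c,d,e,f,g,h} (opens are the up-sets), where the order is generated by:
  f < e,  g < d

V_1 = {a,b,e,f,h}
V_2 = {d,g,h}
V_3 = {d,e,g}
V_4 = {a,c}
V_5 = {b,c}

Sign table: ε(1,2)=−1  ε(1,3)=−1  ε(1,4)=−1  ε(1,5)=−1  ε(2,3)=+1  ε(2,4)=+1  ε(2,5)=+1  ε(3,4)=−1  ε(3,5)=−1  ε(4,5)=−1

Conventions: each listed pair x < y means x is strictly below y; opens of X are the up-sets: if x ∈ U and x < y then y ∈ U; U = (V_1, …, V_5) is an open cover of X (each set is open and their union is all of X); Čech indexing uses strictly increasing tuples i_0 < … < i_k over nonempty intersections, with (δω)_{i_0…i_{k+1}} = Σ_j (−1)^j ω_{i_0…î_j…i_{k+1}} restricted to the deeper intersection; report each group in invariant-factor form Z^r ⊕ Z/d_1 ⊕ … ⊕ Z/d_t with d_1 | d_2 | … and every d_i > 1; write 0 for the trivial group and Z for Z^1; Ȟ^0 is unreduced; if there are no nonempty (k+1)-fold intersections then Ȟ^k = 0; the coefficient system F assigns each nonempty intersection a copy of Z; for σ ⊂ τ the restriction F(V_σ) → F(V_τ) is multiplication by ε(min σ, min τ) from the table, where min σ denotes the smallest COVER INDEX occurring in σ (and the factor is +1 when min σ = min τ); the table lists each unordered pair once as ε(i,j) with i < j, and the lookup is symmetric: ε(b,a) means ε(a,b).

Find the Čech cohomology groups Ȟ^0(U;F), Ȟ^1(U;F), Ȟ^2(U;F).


Ȟ^0 ≅ 0; Ȟ^1 ≅ Z ⊕ Z/2; Ȟ^2 ≅ 0

nonempty intersections:
  V12={h} V13={e} V14={a} V15={b} V23={d,g} V45={c}
C dims 5,6; δ0: rk 5, SNF 1^4·2
Ȟ^0: (5−5)−0=0 ⇒ 0
Ȟ^1: (6−0)−5=1 plus torsion [2] ⇒ Z ⊕ Z/2
Ȟ^2: (0−0)−0=0 ⇒ 0


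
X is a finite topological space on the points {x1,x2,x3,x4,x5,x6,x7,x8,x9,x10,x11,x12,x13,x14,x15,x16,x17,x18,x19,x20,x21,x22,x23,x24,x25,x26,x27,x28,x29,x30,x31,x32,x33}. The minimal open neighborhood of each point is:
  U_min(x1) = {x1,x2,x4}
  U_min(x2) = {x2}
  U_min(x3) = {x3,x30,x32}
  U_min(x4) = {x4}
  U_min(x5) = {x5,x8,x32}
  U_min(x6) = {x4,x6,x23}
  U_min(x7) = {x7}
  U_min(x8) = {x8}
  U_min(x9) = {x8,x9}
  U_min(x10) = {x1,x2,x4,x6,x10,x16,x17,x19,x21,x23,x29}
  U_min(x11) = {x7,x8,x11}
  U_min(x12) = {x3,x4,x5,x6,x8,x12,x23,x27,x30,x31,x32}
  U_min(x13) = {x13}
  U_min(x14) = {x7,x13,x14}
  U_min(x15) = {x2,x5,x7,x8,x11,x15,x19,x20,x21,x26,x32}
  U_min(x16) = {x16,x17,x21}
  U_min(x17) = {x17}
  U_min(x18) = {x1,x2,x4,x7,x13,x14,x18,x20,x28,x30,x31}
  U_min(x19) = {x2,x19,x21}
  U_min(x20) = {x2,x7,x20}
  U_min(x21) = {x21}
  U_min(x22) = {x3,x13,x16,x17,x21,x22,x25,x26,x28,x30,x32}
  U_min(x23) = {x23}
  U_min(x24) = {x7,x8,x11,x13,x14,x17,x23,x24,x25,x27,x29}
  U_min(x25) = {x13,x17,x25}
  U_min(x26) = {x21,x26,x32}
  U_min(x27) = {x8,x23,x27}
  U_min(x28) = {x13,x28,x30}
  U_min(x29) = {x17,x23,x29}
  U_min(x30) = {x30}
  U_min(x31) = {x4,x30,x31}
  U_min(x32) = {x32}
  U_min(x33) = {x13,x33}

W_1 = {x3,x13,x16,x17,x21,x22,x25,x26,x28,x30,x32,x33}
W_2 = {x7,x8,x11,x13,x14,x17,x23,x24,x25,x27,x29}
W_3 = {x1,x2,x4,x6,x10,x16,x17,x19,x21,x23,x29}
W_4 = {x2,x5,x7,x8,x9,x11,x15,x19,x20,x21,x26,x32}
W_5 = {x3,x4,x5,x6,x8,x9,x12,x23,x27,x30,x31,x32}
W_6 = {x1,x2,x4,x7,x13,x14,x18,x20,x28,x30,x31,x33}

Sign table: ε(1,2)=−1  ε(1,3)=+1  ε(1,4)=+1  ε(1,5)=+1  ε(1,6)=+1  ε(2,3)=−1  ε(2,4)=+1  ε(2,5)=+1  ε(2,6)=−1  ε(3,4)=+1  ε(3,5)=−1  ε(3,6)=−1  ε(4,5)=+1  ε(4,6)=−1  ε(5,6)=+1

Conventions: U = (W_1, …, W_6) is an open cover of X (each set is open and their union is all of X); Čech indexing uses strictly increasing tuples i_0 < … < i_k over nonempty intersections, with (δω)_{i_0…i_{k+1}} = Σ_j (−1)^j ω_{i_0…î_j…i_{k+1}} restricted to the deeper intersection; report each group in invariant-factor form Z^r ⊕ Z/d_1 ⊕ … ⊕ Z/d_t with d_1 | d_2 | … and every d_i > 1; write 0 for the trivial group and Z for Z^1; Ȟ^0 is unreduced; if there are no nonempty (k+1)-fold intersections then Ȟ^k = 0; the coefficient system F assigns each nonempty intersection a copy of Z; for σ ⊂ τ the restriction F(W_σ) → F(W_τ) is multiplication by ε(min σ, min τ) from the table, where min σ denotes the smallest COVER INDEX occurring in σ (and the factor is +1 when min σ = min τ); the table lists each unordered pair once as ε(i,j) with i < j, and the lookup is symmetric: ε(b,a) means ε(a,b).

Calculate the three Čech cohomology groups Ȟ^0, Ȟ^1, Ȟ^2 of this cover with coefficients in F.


Ȟ^0 ≅ 0, Ȟ^1 ≅ Z/2 and Ȟ^2 ≅ Z

nerve simplices:
  W12={x13,x17,x25} W13={x16,x17,x21} W14={x21,x26,x32} W15={x3,x30,x32} W16={x13,x28,x30,x33} W23={x17,x23,x29} W24={x7,x8,x11} W25={x8,x23,x27} W26={x7,x13,x14} W34={x2,x19,x21} W35={x4,x6,x23} W36={x1,x2,x4} W45={x5,x8,x9,x32} W46={x2,x7,x20} W56={x4,x30,x31}
  W123={x17} W126={x13} W134={x21} W145={x32} W156={x30} W235={x23} W245={x8} W246={x7} W346={x2} W356={x4}
C dims 6,15,10; δ0: rk 6, SNF 1^5·2; δ1: rk 9, SNF 1^9
degree 0: 6−6−0 = 0 → Ȟ^0 ≅ 0
degree 1: 15−9−6 = 0 plus torsion [2] → Ȟ^1 ≅ Z/2
degree 2: 10−0−9 = 1 → Ȟ^2 ≅ Z


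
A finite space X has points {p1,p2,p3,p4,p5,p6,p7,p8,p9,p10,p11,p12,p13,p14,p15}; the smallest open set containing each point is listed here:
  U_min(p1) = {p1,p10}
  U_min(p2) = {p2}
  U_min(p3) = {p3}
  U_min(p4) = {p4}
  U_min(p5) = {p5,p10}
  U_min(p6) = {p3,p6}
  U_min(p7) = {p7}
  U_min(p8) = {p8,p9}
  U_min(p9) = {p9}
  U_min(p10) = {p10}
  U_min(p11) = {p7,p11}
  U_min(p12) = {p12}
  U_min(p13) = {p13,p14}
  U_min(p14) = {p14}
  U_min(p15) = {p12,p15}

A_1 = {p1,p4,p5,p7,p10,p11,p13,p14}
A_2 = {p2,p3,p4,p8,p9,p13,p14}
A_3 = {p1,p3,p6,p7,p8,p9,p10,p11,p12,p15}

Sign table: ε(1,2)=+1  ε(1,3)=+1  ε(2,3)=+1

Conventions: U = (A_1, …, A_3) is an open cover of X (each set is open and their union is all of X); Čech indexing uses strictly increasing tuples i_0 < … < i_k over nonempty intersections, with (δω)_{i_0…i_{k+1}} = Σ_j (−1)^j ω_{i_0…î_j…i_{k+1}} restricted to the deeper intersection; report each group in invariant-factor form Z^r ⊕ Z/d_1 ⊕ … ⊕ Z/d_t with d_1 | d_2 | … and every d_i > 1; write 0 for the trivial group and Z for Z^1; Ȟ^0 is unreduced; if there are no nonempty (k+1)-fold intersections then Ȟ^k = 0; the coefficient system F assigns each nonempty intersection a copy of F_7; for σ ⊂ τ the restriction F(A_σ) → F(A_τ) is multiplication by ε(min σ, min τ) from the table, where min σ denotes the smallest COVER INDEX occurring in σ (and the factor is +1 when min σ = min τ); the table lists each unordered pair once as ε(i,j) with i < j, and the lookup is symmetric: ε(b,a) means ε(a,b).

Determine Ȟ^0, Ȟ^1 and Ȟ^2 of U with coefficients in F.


Ȟ^0 ≅ Z/7, Ȟ^1 ≅ Z/7 and Ȟ^2 ≅ 0

intersection data:
  A12={p4,p13,p14} A13={p1,p7,p10,p11} A23={p3,p8,p9}
C dims 3,3; δ0: rk_F7 2
Ȟ^0 = (3 − 2) − 0 = 1, so Ȟ^0 ≅ Z/7
Ȟ^1 = (3 − 0) − 2 = 1, so Ȟ^1 ≅ Z/7
Ȟ^2 = (0 − 0) − 0 = 0, so Ȟ^2 ≅ 0


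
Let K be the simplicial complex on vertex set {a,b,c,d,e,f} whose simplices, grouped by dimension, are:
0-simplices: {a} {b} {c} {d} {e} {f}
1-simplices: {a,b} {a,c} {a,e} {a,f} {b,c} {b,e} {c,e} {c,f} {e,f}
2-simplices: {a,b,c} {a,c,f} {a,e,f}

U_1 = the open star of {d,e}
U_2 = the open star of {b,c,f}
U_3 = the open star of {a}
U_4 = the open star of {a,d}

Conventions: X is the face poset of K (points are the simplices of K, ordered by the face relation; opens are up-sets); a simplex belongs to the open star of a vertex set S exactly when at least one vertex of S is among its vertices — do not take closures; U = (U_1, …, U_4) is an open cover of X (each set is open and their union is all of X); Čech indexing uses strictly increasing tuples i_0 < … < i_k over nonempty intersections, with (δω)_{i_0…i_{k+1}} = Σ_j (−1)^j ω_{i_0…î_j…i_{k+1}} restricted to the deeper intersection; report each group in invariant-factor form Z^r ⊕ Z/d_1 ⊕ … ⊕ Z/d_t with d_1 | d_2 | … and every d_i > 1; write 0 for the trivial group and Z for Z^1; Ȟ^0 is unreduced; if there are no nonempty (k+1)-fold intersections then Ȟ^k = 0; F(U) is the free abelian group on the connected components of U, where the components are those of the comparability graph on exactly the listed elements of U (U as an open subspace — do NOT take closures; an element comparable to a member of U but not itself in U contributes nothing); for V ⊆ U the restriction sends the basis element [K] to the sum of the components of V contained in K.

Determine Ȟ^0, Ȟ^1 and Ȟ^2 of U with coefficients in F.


Ȟ^0(U;F) ≅ Z^2; Ȟ^1(U;F) ≅ Z^2; Ȟ^2(U;F) ≅ 0

nonempty intersections:
  U1={{d},{e},{a,e},{b,e},{c,e},{e,f},{a,e,f}} U2={{b},{c},{f},{a,b},{a,c},{a,f},{b,c},{b,e},{c,e},{c,f},{e,f},{a,b,c},{a,c,f},{a,e,f}} U3={{a},{a,b},{a,c},{a,e},{a,f},{a,b,c},{a,c,f},{a,e,f}} U4={{a},{d},{a,b},{a,c},{a,e},{a,f},{a,b,c},{a,c,f},{a,e,f}}
  U12={{b,e},{c,e},{e,f},{a,e,f}} U13={{a,e},{a,e,f}} U14={{d},{a,e},{a,e,f}} U23={{a,b},{a,c},{a,f},{a,b,c},{a,c,f},{a,e,f}} U24={{a,b},{a,c},{a,f},{a,b,c},{a,c,f},{a,e,f}} U34={{a},{a,b},{a,c},{a,e},{a,f},{a,b,c},{a,c,f},{a,e,f}}
  U123={{a,e,f}} U124={{a,e,f}} U134={{a,e},{a,e,f}} U234={{a,b},{a,c},{a,f},{a,b,c},{a,c,f},{a,e,f}}
  U1234={{a,e,f}}
components per intersection:
  U1: {{d}} {{e},{a,e},{b,e},{c,e},{e,f},{a,e,f}}
  U2: {{b},{c},{f},{a,b},{a,c},{a,f},{b,c},{b,e},{c,e},{c,f},{e,f},{a,b,c},{a,c,f},{a,e,f}}
  U3: {{a},{a,b},{a,c},{a,e},{a,f},{a,b,c},{a,c,f},{a,e,f}}
  U4: {{a},{a,b},{a,c},{a,e},{a,f},{a,b,c},{a,c,f},{a,e,f}} {{d}}
  U12: {{b,e}} {{c,e}} {{e,f},{a,e,f}}
  U13: {{a,e},{a,e,f}}
  U14: {{d}} {{a,e},{a,e,f}}
  U23: {{a,b},{a,c},{a,f},{a,b,c},{a,c,f},{a,e,f}}
  U24: {{a,b},{a,c},{a,f},{a,b,c},{a,c,f},{a,e,f}}
  U34: {{a},{a,b},{a,c},{a,e},{a,f},{a,b,c},{a,c,f},{a,e,f}}
  U123: {{a,e,f}}
  U124: {{a,e,f}}
  U134: {{a,e},{a,e,f}}
  U234: {{a,b},{a,c},{a,f},{a,b,c},{a,c,f},{a,e,f}}
  U1234: {{a,e,f}}
C dims 6,9,4,1; δ0: rk 4, SNF 1^4; δ1: rk 3, SNF 1^3; δ2: rk 1, SNF 1^1
Ȟ^0: (6−4)−0=2 ⇒ Z^2
Ȟ^1: (9−3)−4=2 ⇒ Z^2
Ȟ^2: (4−1)−3=0 ⇒ 0


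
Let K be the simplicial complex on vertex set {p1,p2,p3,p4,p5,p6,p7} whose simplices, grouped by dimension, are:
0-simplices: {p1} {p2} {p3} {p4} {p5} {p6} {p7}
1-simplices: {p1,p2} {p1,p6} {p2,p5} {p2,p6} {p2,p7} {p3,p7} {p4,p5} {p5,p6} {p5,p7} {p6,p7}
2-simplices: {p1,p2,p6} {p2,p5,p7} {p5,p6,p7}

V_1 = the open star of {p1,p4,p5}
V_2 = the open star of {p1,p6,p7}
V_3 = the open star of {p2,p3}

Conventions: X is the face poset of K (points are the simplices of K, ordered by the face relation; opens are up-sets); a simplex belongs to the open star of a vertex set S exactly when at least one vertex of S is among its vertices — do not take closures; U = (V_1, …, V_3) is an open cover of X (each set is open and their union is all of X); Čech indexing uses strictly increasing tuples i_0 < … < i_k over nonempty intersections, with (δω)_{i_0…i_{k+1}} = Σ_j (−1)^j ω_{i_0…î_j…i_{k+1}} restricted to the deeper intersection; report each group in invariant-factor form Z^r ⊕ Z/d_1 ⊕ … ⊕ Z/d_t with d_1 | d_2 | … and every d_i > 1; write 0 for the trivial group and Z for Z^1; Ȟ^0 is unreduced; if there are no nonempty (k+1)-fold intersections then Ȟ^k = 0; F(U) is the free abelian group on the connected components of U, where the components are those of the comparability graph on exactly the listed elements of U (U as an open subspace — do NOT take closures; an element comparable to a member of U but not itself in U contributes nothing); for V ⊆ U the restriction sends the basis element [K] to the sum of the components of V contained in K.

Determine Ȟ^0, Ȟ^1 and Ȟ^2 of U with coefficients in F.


nonempty intersections:
  V1={{p1},{p4},{p5},{p1,p2},{p1,p6},{p2,p5},{p4,p5},{p5,p6},{p5,p7},{p1,p2,p6},{p2,p5,p7},{p5,p6,p7}} V2={{p1},{p6},{p7},{p1,p2},{p1,p6},{p2,p6},{p2,p7},{p3,p7},{p5,p6},{p5,p7},{p6,p7},{p1,p2,p6},{p2,p5,p7},{p5,p6,p7}} V3={{p2},{p3},{p1,p2},{p2,p5},{p2,p6},{p2,p7},{p3,p7},{p1,p2,p6},{p2,p5,p7}}
  V12={{p1},{p1,p2},{p1,p6},{p5,p6},{p5,p7},{p1,p2,p6},{p2,p5,p7},{p5,p6,p7}} V13={{p1,p2},{p2,p5},{p1,p2,p6},{p2,p5,p7}} V23={{p1,p2},{p2,p6},{p2,p7},{p3,p7},{p1,p2,p6},{p2,p5,p7}}
  V123={{p1,p2},{p1,p2,p6},{p2,p5,p7}}
components per intersection:
  V1: {{p1},{p1,p2},{p1,p6},{p1,p2,p6}} {{p4},{p5},{p2,p5},{p4,p5},{p5,p6},{p5,p7},{p2,p5,p7},{p5,p6,p7}}
  V2: {{p1},{p6},{p7},{p1,p2},{p1,p6},{p2,p6},{p2,p7},{p3,p7},{p5,p6},{p5,p7},{p6,p7},{p1,p2,p6},{p2,p5,p7},{p5,p6,p7}}
  V3: {{p2},{p1,p2},{p2,p5},{p2,p6},{p2,p7},{p1,p2,p6},{p2,p5,p7}} {{p3},{p3,p7}}
  V12: {{p1},{p1,p2},{p1,p6},{p1,p2,p6}} {{p5,p6},{p5,p7},{p2,p5,p7},{p5,p6,p7}}
  V13: {{p1,p2},{p1,p2,p6}} {{p2,p5},{p2,p5,p7}}
  V23: {{p1,p2},{p2,p6},{p1,p2,p6}} {{p2,p7},{p2,p5,p7}} {{p3,p7}}
  V123: {{p1,p2},{p1,p2,p6}} {{p2,p5,p7}}
C dims 5,7,2; δ0: rk 4, SNF 1^4; δ1: rk 2, SNF 1^2
Ȟ^0: (5−4)−0=1 ⇒ Z
Ȟ^1: (7−2)−4=1 ⇒ Z
Ȟ^2: (2−0)−2=0 ⇒ 0

Ȟ^0(U;F) ≅ Z, Ȟ^1(U;F) ≅ Z, Ȟ^2(U;F) ≅ 0


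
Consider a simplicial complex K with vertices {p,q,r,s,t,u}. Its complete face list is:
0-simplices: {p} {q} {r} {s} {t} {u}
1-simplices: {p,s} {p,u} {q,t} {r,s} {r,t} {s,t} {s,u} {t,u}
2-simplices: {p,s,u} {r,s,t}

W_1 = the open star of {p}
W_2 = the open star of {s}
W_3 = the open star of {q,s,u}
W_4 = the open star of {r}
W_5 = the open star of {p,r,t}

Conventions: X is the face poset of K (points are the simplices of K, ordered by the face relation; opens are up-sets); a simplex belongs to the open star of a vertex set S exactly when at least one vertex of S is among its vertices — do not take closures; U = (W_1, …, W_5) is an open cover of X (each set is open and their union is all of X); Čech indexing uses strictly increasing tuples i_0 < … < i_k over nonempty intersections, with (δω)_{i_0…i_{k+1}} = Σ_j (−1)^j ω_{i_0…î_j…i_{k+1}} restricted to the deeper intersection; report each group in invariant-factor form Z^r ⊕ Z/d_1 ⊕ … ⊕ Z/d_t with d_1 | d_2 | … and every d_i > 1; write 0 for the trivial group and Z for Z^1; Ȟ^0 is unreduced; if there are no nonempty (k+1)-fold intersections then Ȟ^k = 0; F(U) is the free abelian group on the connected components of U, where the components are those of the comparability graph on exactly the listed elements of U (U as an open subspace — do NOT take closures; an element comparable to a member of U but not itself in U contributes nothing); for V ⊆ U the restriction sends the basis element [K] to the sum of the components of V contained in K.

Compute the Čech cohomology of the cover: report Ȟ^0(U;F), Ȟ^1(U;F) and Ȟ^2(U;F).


Ȟ^0(U;F) ≅ Z,  Ȟ^1(U;F) ≅ Z,  Ȟ^2(U;F) ≅ 0

nerve simplices:
  W1={{p},{p,s},{p,u},{p,s,u}} W2={{s},{p,s},{r,s},{s,t},{s,u},{p,s,u},{r,s,t}} W3={{q},{s},{u},{p,s},{p,u},{q,t},{r,s},{s,t},{s,u},{t,u},{p,s,u},{r,s,t}} W4={{r},{r,s},{r,t},{r,s,t}} W5={{p},{r},{t},{p,s},{p,u},{q,t},{r,s},{r,t},{s,t},{t,u},{p,s,u},{r,s,t}}
  W12={{p,s},{p,s,u}} W13={{p,s},{p,u},{p,s,u}} W15={{p},{p,s},{p,u},{p,s,u}} W23={{s},{p,s},{r,s},{s,t},{s,u},{p,s,u},{r,s,t}} W24={{r,s},{r,s,t}} W25={{p,s},{r,s},{s,t},{p,s,u},{r,s,t}} W34={{r,s},{r,s,t}} W35={{p,s},{p,u},{q,t},{r,s},{s,t},{t,u},{p,s,u},{r,s,t}} W45={{r},{r,s},{r,t},{r,s,t}}
  W123={{p,s},{p,s,u}} W125={{p,s},{p,s,u}} W135={{p,s},{p,u},{p,s,u}} W234={{r,s},{r,s,t}} W235={{p,s},{r,s},{s,t},{p,s,u},{r,s,t}} W245={{r,s},{r,s,t}} W345={{r,s},{r,s,t}}
  W1235={{p,s},{p,s,u}} W2345={{r,s},{r,s,t}}
components per intersection:
  W1: {{p},{p,s},{p,u},{p,s,u}}
  W2: {{s},{p,s},{r,s},{s,t},{s,u},{p,s,u},{r,s,t}}
  W3: {{q},{q,t}} {{s},{u},{p,s},{p,u},{r,s},{s,t},{s,u},{t,u},{p,s,u},{r,s,t}}
  W4: {{r},{r,s},{r,t},{r,s,t}}
  W5: {{p},{p,s},{p,u},{p,s,u}} {{r},{t},{q,t},{r,s},{r,t},{s,t},{t,u},{r,s,t}}
  W12: {{p,s},{p,s,u}}
  W13: {{p,s},{p,u},{p,s,u}}
  W15: {{p},{p,s},{p,u},{p,s,u}}
  W23: {{s},{p,s},{r,s},{s,t},{s,u},{p,s,u},{r,s,t}}
  W24: {{r,s},{r,s,t}}
  W25: {{p,s},{p,s,u}} {{r,s},{s,t},{r,s,t}}
  W34: {{r,s},{r,s,t}}
  W35: {{p,s},{p,u},{p,s,u}} {{q,t}} {{r,s},{s,t},{r,s,t}} {{t,u}}
  W45: {{r},{r,s},{r,t},{r,s,t}}
  W123: {{p,s},{p,s,u}}
  W125: {{p,s},{p,s,u}}
  W135: {{p,s},{p,u},{p,s,u}}
  W234: {{r,s},{r,s,t}}
  W235: {{p,s},{p,s,u}} {{r,s},{s,t},{r,s,t}}
  W245: {{r,s},{r,s,t}}
  W345: {{r,s},{r,s,t}}
  W1235: {{p,s},{p,s,u}}
  W2345: {{r,s},{r,s,t}}
C dims 7,13,8,2; δ0: rk 6, SNF 1^6; δ1: rk 6, SNF 1^6; δ2: rk 2, SNF 1^2
degree 0: 7−6−0 = 1 → Ȟ^0 ≅ Z
degree 1: 13−6−6 = 1 → Ȟ^1 ≅ Z
degree 2: 8−2−6 = 0 → Ȟ^2 ≅ 0


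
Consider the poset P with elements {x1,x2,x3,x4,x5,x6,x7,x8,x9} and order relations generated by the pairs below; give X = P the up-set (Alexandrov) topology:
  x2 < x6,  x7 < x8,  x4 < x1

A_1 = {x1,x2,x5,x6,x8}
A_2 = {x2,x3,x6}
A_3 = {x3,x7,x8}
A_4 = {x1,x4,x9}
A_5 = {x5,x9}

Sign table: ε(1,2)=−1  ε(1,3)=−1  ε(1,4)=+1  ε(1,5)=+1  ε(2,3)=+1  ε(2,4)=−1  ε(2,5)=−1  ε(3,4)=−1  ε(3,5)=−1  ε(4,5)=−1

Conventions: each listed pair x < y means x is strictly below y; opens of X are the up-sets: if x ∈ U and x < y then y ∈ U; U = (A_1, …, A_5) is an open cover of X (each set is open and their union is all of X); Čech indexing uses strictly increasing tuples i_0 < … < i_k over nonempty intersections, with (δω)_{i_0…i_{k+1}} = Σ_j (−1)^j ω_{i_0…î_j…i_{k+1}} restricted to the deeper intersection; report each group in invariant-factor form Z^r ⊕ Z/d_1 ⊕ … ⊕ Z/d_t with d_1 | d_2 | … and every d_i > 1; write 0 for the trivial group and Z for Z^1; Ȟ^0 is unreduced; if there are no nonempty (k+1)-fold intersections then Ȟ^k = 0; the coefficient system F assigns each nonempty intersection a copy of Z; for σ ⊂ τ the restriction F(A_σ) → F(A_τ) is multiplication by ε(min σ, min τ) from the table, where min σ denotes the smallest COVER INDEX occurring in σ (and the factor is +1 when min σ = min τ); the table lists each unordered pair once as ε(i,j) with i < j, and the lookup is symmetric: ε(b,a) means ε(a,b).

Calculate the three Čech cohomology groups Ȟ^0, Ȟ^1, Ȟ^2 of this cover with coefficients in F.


nerve of the cover:
  A12={x2,x6} A13={x8} A14={x1} A15={x5} A23={x3} A45={x9}
C dims 5,6; δ0: rk 5, SNF 1^4·2
Ȟ^0 = (5 − 5) − 0 = 0, so Ȟ^0 ≅ 0
Ȟ^1 = (6 − 0) − 5 = 1 plus torsion [2], so Ȟ^1 ≅ Z ⊕ Z/2
Ȟ^2 = (0 − 0) − 0 = 0, so Ȟ^2 ≅ 0

Ȟ^0 ≅ 0, Ȟ^1 ≅ Z ⊕ Z/2, Ȟ^2 ≅ 0


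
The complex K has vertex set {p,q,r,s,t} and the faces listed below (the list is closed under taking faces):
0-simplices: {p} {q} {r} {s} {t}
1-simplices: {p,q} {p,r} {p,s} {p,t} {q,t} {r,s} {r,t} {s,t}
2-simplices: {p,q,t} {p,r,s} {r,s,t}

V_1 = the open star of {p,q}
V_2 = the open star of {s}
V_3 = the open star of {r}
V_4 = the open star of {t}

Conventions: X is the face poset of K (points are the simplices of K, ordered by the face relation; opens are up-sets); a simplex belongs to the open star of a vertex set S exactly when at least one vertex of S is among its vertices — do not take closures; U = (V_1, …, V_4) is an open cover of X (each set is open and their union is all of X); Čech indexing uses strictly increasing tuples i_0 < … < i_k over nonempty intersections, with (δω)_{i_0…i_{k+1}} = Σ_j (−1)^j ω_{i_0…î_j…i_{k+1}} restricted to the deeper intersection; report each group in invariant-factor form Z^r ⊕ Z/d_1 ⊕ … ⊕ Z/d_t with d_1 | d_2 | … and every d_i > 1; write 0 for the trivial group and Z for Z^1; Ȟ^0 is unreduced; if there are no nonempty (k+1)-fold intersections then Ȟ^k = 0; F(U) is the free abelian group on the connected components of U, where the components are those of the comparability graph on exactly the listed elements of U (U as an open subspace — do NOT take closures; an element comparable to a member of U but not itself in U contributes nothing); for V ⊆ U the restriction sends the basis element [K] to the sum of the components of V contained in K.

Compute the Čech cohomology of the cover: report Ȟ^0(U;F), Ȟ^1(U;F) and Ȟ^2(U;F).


Ȟ^0(U;F) ≅ Z,  Ȟ^1(U;F) ≅ Z,  Ȟ^2(U;F) ≅ 0

nonempty intersections:
  V1={{p},{q},{p,q},{p,r},{p,s},{p,t},{q,t},{p,q,t},{p,r,s}} V2={{s},{p,s},{r,s},{s,t},{p,r,s},{r,s,t}} V3={{r},{p,r},{r,s},{r,t},{p,r,s},{r,s,t}} V4={{t},{p,t},{q,t},{r,t},{s,t},{p,q,t},{r,s,t}}
  V12={{p,s},{p,r,s}} V13={{p,r},{p,r,s}} V14={{p,t},{q,t},{p,q,t}} V23={{r,s},{p,r,s},{r,s,t}} V24={{s,t},{r,s,t}} V34={{r,t},{r,s,t}}
  V123={{p,r,s}} V234={{r,s,t}}
components per intersection:
  V1: {{p},{q},{p,q},{p,r},{p,s},{p,t},{q,t},{p,q,t},{p,r,s}}
  V2: {{s},{p,s},{r,s},{s,t},{p,r,s},{r,s,t}}
  V3: {{r},{p,r},{r,s},{r,t},{p,r,s},{r,s,t}}
  V4: {{t},{p,t},{q,t},{r,t},{s,t},{p,q,t},{r,s,t}}
  V12: {{p,s},{p,r,s}}
  V13: {{p,r},{p,r,s}}
  V14: {{p,t},{q,t},{p,q,t}}
  V23: {{r,s},{p,r,s},{r,s,t}}
  V24: {{s,t},{r,s,t}}
  V34: {{r,t},{r,s,t}}
  V123: {{p,r,s}}
  V234: {{r,s,t}}
C dims 4,6,2; δ0: rk 3, SNF 1^3; δ1: rk 2, SNF 1^2
Ȟ^0: (4−3)−0=1 ⇒ Z
Ȟ^1: (6−2)−3=1 ⇒ Z
Ȟ^2: (2−0)−2=0 ⇒ 0


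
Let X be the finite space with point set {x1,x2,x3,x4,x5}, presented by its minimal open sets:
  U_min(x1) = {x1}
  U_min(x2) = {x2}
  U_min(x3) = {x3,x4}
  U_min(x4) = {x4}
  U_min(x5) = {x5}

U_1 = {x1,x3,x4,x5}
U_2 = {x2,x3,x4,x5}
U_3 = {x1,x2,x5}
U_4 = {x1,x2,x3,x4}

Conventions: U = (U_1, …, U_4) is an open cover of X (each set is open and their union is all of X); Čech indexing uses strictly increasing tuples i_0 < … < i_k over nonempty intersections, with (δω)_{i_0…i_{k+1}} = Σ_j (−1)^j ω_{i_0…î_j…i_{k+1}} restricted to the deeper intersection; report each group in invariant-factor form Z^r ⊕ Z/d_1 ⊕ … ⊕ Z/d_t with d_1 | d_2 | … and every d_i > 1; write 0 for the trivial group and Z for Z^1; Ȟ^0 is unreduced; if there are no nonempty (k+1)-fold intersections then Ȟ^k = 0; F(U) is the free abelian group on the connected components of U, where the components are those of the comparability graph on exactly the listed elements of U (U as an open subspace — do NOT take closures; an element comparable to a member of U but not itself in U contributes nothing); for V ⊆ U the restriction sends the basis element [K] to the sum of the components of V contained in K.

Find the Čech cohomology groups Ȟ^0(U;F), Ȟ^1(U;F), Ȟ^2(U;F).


nonempty intersections:
  U12={x3,x4,x5} U13={x1,x5} U14={x1,x3,x4} U23={x2,x5} U24={x2,x3,x4} U34={x1,x2}
  U123={x5} U124={x3,x4} U134={x1} U234={x2}
components per intersection:
  U1: {x1} {x3,x4} {x5}
  U2: {x2} {x3,x4} {x5}
  U3: {x1} {x2} {x5}
  U4: {x1} {x2} {x3,x4}
  U12: {x3,x4} {x5}
  U13: {x1} {x5}
  U14: {x1} {x3,x4}
  U23: {x2} {x5}
  U24: {x2} {x3,x4}
  U34: {x1} {x2}
  U123: {x5}
  U124: {x3,x4}
  U134: {x1}
  U234: {x2}
C dims 12,12,4; δ0: rk 8, SNF 1^8; δ1: rk 4, SNF 1^4
Ȟ^0: (12−8)−0=4 ⇒ Z^4
Ȟ^1: (12−4)−8=0 ⇒ 0
Ȟ^2: (4−0)−4=0 ⇒ 0

Ȟ^0(U;F) ≅ Z^4, Ȟ^1(U;F) ≅ 0, Ȟ^2(U;F) ≅ 0


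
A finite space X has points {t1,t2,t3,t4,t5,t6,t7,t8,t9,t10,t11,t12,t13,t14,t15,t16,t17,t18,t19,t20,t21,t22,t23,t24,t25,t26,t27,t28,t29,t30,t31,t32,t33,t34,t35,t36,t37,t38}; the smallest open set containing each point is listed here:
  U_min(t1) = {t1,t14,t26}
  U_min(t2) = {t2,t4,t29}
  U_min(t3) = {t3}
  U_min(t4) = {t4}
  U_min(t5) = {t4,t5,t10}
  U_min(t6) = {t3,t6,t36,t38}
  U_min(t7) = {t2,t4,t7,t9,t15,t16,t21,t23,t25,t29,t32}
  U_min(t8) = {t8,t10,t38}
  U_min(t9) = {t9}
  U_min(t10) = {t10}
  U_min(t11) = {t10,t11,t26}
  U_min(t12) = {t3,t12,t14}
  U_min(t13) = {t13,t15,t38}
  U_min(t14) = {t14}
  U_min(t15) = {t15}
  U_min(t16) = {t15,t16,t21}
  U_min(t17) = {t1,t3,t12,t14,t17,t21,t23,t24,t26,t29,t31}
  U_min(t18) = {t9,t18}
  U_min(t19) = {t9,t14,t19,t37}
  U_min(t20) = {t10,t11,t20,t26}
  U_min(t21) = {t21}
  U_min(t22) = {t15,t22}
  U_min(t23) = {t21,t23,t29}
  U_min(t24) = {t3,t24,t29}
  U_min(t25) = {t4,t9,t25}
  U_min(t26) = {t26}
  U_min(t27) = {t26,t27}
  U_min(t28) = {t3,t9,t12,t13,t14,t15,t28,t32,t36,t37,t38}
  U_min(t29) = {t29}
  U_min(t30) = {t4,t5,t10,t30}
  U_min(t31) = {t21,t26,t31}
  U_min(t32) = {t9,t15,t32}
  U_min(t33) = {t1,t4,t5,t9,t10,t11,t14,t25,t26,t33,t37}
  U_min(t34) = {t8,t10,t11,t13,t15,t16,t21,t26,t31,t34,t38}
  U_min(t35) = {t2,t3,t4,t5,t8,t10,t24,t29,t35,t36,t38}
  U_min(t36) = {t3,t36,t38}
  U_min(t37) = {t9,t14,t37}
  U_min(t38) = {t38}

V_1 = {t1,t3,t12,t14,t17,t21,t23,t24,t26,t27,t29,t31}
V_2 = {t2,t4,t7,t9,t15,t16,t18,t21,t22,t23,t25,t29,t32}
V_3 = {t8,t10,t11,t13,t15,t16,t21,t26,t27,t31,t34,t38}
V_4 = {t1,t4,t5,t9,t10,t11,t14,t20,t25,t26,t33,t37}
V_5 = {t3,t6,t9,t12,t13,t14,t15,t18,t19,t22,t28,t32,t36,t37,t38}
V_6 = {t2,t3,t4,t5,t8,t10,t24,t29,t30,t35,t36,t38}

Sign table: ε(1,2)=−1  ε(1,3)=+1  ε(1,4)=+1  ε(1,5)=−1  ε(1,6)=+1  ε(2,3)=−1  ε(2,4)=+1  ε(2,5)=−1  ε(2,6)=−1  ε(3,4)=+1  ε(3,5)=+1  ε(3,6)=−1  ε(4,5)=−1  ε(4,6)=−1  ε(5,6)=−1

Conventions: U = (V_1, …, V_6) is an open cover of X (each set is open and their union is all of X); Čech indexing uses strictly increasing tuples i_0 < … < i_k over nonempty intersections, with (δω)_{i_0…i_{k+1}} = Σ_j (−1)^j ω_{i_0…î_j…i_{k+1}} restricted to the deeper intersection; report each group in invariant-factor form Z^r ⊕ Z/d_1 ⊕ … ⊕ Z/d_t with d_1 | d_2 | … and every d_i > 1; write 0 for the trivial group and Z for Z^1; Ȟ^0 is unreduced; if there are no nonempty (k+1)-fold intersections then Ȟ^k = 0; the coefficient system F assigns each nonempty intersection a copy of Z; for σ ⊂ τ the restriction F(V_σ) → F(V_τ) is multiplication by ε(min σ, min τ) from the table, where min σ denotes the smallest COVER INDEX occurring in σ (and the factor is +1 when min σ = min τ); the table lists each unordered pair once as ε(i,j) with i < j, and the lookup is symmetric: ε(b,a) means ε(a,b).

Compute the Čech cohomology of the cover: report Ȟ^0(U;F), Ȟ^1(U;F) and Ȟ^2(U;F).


Ȟ^0 ≅ 0, Ȟ^1 ≅ Z/2 and Ȟ^2 ≅ Z

nerve simplices:
  V12={t21,t23,t29} V13={t21,t26,t27,t31} V14={t1,t14,t26} V15={t3,t12,t14} V16={t3,t24,t29} V23={t15,t16,t21} V24={t4,t9,t25} V25={t9,t15,t18,t22,t32} V26={t2,t4,t29} V34={t10,t11,t26} V35={t13,t15,t38} V36={t8,t10,t38} V45={t9,t14,t37} V46={t4,t5,t10} V56={t3,t36,t38}
  V123={t21} V126={t29} V134={t26} V145={t14} V156={t3} V235={t15} V245={t9} V246={t4} V346={t10} V356={t38}
C dims 6,15,10; δ0: rk 6, SNF 1^5·2; δ1: rk 9, SNF 1^9
degree 0: 6−6−0 = 0 → Ȟ^0 ≅ 0
degree 1: 15−9−6 = 0 plus torsion [2] → Ȟ^1 ≅ Z/2
degree 2: 10−0−9 = 1 → Ȟ^2 ≅ Z


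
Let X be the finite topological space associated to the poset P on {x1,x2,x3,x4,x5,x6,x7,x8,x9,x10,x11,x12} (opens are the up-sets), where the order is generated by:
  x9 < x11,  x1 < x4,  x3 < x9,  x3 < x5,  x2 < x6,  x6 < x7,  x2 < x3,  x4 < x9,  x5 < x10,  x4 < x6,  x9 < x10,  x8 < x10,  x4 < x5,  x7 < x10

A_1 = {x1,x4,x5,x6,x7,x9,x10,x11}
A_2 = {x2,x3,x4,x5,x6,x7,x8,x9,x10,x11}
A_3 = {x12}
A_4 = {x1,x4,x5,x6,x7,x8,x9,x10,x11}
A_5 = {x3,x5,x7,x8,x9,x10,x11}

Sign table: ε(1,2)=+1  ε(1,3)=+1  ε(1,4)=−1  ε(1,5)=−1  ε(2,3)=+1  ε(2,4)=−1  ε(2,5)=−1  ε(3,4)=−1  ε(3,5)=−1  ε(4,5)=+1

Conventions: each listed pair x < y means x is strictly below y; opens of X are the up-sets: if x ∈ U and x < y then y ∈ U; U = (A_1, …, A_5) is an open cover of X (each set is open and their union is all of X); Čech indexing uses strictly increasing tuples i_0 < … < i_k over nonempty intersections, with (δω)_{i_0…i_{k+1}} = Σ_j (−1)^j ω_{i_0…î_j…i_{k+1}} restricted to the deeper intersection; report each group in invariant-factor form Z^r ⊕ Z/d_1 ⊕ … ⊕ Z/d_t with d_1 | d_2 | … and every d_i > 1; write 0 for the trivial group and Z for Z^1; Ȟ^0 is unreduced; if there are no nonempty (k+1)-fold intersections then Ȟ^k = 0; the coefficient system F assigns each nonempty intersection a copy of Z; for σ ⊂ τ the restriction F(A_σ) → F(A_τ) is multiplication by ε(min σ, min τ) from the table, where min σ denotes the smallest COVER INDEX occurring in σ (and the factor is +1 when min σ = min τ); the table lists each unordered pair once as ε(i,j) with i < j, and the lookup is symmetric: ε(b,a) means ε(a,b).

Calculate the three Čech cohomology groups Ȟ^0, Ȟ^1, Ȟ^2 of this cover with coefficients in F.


nerve simplices:
  A12={x4,x5,x6,x7,x9,x10,x11} A14={x1,x4,x5,x6,x7,x9,x10,x11} A15={x5,x7,x9,x10,x11} A24={x4,x5,x6,x7,x8,x9,x10,x11} A25={x3,x5,x7,x8,x9,x10,x11} A45={x5,x7,x8,x9,x10,x11}
  A124={x4,x5,x6,x7,x9,x10,x11} A125={x5,x7,x9,x10,x11} A145={x5,x7,x9,x10,x11} A245={x5,x7,x8,x9,x10,x11}
  A1245={x5,x7,x9,x10,x11}
C dims 5,6,4,1; δ0: rk 3, SNF 1^3; δ1: rk 3, SNF 1^3; δ2: rk 1, SNF 1^1
degree 0: 5−3−0 = 2 → Ȟ^0 ≅ Z^2
degree 1: 6−3−3 = 0 → Ȟ^1 ≅ 0
degree 2: 4−1−3 = 0 → Ȟ^2 ≅ 0

Ȟ^0(U;F) ≅ Z^2, Ȟ^1(U;F) ≅ 0 and Ȟ^2(U;F) ≅ 0


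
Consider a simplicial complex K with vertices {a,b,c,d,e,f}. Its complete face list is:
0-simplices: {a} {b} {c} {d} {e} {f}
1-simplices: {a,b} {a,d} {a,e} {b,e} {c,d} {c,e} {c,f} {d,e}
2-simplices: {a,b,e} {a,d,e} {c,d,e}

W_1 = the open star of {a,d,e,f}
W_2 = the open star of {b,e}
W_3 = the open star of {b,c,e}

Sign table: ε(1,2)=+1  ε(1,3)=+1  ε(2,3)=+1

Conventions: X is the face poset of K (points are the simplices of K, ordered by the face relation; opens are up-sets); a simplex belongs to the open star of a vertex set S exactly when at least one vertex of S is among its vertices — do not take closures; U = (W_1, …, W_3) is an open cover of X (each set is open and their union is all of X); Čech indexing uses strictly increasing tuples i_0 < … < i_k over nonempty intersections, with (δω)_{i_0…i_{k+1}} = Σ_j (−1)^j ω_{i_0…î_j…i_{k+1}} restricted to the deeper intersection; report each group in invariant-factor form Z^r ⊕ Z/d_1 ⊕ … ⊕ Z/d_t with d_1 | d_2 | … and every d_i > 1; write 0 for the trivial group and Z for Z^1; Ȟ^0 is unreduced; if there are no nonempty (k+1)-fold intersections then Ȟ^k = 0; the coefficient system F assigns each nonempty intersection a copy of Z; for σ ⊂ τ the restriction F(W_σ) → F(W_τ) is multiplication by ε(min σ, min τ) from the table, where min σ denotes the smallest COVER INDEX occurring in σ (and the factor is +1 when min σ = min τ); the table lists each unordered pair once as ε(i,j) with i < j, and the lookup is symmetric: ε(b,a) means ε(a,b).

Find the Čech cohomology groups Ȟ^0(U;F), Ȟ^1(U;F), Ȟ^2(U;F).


nerve of the cover:
  W1={{a},{d},{e},{f},{a,b},{a,d},{a,e},{b,e},{c,d},{c,e},{c,f},{d,e},{a,b,e},{a,d,e},{c,d,e}} W2={{b},{e},{a,b},{a,e},{b,e},{c,e},{d,e},{a,b,e},{a,d,e},{c,d,e}} W3={{b},{c},{e},{a,b},{a,e},{b,e},{c,d},{c,e},{c,f},{d,e},{a,b,e},{a,d,e},{c,d,e}}
  W12={{e},{a,b},{a,e},{b,e},{c,e},{d,e},{a,b,e},{a,d,e},{c,d,e}} W13={{e},{a,b},{a,e},{b,e},{c,d},{c,e},{c,f},{d,e},{a,b,e},{a,d,e},{c,d,e}} W23={{b},{e},{a,b},{a,e},{b,e},{c,e},{d,e},{a,b,e},{a,d,e},{c,d,e}}
  W123={{e},{a,b},{a,e},{b,e},{c,e},{d,e},{a,b,e},{a,d,e},{c,d,e}}
C dims 3,3,1; δ0: rk 2, SNF 1^2; δ1: rk 1, SNF 1^1
Ȟ^0 = (3 − 2) − 0 = 1, so Ȟ^0 ≅ Z
Ȟ^1 = (3 − 1) − 2 = 0, so Ȟ^1 ≅ 0
Ȟ^2 = (1 − 0) − 1 = 0, so Ȟ^2 ≅ 0

Ȟ^0(U;F) ≅ Z; Ȟ^1(U;F) ≅ 0; Ȟ^2(U;F) ≅ 0


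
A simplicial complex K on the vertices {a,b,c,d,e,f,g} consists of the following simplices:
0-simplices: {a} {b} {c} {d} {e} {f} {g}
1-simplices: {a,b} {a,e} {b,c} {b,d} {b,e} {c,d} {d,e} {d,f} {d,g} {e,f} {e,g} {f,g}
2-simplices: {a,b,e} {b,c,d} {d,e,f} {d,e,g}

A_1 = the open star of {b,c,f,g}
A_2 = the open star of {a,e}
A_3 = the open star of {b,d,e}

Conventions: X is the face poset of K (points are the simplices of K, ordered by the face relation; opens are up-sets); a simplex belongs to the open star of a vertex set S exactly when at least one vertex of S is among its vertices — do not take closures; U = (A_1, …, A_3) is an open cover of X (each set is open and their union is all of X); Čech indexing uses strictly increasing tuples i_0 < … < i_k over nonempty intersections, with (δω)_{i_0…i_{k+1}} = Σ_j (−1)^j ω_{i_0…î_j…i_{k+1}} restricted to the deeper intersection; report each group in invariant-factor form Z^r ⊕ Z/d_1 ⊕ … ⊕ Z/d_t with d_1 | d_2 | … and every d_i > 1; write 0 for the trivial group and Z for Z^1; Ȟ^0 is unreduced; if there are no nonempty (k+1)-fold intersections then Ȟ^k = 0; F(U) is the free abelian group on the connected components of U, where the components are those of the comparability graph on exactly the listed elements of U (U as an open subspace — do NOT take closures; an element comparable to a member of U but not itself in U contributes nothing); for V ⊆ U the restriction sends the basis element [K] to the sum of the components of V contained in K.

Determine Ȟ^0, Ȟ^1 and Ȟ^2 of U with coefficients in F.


Ȟ^0(U;F) ≅ Z, Ȟ^1(U;F) ≅ Z, Ȟ^2(U;F) ≅ 0

nerve of the cover:
  A1={{b},{c},{f},{g},{a,b},{b,c},{b,d},{b,e},{c,d},{d,f},{d,g},{e,f},{e,g},{f,g},{a,b,e},{b,c,d},{d,e,f},{d,e,g}} A2={{a},{e},{a,b},{a,e},{b,e},{d,e},{e,f},{e,g},{a,b,e},{d,e,f},{d,e,g}} A3={{b},{d},{e},{a,b},{a,e},{b,c},{b,d},{b,e},{c,d},{d,e},{d,f},{d,g},{e,f},{e,g},{a,b,e},{b,c,d},{d,e,f},{d,e,g}}
  A12={{a,b},{b,e},{e,f},{e,g},{a,b,e},{d,e,f},{d,e,g}} A13={{b},{a,b},{b,c},{b,d},{b,e},{c,d},{d,f},{d,g},{e,f},{e,g},{a,b,e},{b,c,d},{d,e,f},{d,e,g}} A23={{e},{a,b},{a,e},{b,e},{d,e},{e,f},{e,g},{a,b,e},{d,e,f},{d,e,g}}
  A123={{a,b},{b,e},{e,f},{e,g},{a,b,e},{d,e,f},{d,e,g}}
components per intersection:
  A1: {{b},{c},{a,b},{b,c},{b,d},{b,e},{c,d},{a,b,e},{b,c,d}} {{f},{g},{d,f},{d,g},{e,f},{e,g},{f,g},{d,e,f},{d,e,g}}
  A2: {{a},{e},{a,b},{a,e},{b,e},{d,e},{e,f},{e,g},{a,b,e},{d,e,f},{d,e,g}}
  A3: {{b},{d},{e},{a,b},{a,e},{b,c},{b,d},{b,e},{c,d},{d,e},{d,f},{d,g},{e,f},{e,g},{a,b,e},{b,c,d},{d,e,f},{d,e,g}}
  A12: {{a,b},{b,e},{a,b,e}} {{e,f},{d,e,f}} {{e,g},{d,e,g}}
  A13: {{b},{a,b},{b,c},{b,d},{b,e},{c,d},{a,b,e},{b,c,d}} {{d,f},{e,f},{d,e,f}} {{d,g},{e,g},{d,e,g}}
  A23: {{e},{a,b},{a,e},{b,e},{d,e},{e,f},{e,g},{a,b,e},{d,e,f},{d,e,g}}
  A123: {{a,b},{b,e},{a,b,e}} {{e,f},{d,e,f}} {{e,g},{d,e,g}}
C dims 4,7,3; δ0: rk 3, SNF 1^3; δ1: rk 3, SNF 1^3
Ȟ^0 = (4 − 3) − 0 = 1, so Ȟ^0 ≅ Z
Ȟ^1 = (7 − 3) − 3 = 1, so Ȟ^1 ≅ Z
Ȟ^2 = (3 − 0) − 3 = 0, so Ȟ^2 ≅ 0
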